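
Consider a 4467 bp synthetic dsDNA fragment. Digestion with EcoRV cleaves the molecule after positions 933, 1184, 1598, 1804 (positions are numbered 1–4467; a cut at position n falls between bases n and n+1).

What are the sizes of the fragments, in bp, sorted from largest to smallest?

2663, 933, 414, 251, 206 bp

Linear molecule, 4 cuts → 5 fragments:
  933 − 0 = 933 bp
  1184 − 933 = 251 bp
  1598 − 1184 = 414 bp
  1804 − 1598 = 206 bp
  4467 − 1804 = 2663 bp
Sorted largest to smallest: 2663, 933, 414, 251, 206 bp.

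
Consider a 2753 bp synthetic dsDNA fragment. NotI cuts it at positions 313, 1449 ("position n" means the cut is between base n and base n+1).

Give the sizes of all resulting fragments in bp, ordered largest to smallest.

1304, 1136, 313 bp

Linear molecule, 2 cuts → 3 fragments:
  313 − 0 = 313 bp
  1449 − 313 = 1136 bp
  2753 − 1449 = 1304 bp
Sorted largest to smallest: 1304, 1136, 313 bp.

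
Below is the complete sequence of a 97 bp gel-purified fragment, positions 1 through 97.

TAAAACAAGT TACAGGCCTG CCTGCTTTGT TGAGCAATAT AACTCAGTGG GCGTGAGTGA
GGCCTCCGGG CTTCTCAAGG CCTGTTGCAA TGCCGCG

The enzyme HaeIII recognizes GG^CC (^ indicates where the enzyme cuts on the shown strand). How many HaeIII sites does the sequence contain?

3

GGCC occurs starting at positions 15, 61, 79.
HaeIII cuts at 3 sites.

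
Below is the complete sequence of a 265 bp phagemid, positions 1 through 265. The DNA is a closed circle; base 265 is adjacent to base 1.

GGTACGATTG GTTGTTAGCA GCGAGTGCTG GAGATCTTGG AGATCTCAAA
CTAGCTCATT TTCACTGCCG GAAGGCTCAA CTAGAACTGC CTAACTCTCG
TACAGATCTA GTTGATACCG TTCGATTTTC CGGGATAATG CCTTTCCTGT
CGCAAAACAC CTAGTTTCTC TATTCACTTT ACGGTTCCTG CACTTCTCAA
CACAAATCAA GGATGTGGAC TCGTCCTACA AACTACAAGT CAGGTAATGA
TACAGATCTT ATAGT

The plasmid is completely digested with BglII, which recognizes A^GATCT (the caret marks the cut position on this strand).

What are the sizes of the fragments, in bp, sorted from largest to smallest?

BglII sites (AGATCT) start at positions 32, 41, 104, 254.
BglII cuts after the first base of each site, so after positions 32, 41, 104, 254.
Circular molecule, 4 cuts → 4 fragments:
  33–41 → 9 bp
  42–104 → 63 bp
  105–254 → 150 bp
  255–265 then 1–32 → 11 + 32 = 43 bp
Sorted largest to smallest: 150, 63, 43, 9 bp.

150, 63, 43, 9 bp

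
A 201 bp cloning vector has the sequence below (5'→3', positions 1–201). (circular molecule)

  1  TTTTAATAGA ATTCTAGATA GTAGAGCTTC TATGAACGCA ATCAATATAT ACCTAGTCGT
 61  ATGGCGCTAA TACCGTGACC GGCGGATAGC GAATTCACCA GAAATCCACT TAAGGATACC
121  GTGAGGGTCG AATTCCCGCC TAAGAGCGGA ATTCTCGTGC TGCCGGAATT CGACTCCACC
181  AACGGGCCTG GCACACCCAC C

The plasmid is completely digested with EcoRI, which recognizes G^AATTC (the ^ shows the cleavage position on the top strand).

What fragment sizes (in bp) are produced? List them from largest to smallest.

82, 44, 39, 19, 17 bp

EcoRI sites (GAATTC) start at positions 9, 91, 130, 149, 166.
EcoRI cuts after the first base of each site, so after positions 9, 91, 130, 149, 166.
Circular molecule, 5 cuts → 5 fragments:
  10–91 → 82 bp
  92–130 → 39 bp
  131–149 → 19 bp
  150–166 → 17 bp
  167–201 then 1–9 → 35 + 9 = 44 bp
Sorted largest to smallest: 82, 44, 39, 19, 17 bp.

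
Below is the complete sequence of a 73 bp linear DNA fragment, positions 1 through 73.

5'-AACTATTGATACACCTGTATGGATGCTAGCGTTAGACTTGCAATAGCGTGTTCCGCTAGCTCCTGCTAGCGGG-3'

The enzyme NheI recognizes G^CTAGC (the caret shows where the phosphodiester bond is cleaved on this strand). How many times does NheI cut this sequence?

GCTAGC occurs starting at positions 25, 55, 65.
NheI cuts at 3 sites.

3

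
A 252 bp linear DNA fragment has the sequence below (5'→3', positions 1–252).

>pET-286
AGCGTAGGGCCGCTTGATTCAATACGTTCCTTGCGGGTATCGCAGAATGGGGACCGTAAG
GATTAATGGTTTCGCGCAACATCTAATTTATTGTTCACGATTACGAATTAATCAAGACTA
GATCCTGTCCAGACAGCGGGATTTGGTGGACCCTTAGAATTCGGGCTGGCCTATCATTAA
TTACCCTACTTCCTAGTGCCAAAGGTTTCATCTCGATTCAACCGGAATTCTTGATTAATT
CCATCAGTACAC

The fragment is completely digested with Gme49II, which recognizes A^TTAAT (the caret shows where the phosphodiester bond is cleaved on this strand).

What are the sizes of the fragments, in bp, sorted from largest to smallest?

69, 62, 58, 45, 18 bp

Gme49II sites (ATTAAT) start at positions 62, 107, 176, 234.
Gme49II cuts after the first base of each site, so after positions 62, 107, 176, 234.
Linear molecule, 4 cuts → 5 fragments:
  1–62 → 62 bp
  63–107 → 45 bp
  108–176 → 69 bp
  177–234 → 58 bp
  235–252 → 18 bp
Sorted largest to smallest: 69, 62, 58, 45, 18 bp.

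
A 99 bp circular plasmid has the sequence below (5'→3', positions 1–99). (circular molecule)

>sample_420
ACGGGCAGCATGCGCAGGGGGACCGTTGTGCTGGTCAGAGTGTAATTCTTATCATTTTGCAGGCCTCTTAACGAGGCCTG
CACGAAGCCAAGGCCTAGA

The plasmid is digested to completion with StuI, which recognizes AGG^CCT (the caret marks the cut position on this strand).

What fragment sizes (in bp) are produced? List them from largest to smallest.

StuI sites (AGGCCT) start at positions 61, 74, 91.
StuI cuts after base 3 of each site, so after positions 63, 76, 93.
Circular molecule, 3 cuts → 3 fragments:
  64–76 → 13 bp
  77–93 → 17 bp
  94–99 then 1–63 → 6 + 63 = 69 bp
Sorted largest to smallest: 69, 17, 13 bp.

69, 17, 13 bp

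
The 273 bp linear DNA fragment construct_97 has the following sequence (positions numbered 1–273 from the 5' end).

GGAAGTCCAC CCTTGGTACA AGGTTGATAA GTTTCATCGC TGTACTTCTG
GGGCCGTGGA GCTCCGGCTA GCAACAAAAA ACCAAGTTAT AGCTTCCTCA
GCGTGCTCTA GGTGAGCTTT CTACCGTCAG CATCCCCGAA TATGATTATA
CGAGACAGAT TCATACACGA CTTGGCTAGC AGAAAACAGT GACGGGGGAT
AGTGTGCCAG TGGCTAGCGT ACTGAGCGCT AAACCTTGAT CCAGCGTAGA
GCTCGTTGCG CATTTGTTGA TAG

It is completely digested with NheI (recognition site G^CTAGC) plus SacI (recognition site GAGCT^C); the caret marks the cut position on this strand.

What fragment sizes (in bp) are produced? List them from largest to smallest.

108, 63, 40, 38, 20, 4 bp

NheI sites (GCTAGC) start at positions 67, 175, 213.
NheI cuts after the first base of each site, so after positions 67, 175, 213.
SacI sites (GAGCTC) start at positions 59, 249.
SacI cuts after base 5 of each site (before the last base), so after positions 63, 253.
Combined cut positions: 63, 67, 175, 213, 253.
Linear molecule, 5 cuts → 6 fragments:
  1–63 → 63 bp
  64–67 → 4 bp
  68–175 → 108 bp
  176–213 → 38 bp
  214–253 → 40 bp
  254–273 → 20 bp
Sorted largest to smallest: 108, 63, 40, 38, 20, 4 bp.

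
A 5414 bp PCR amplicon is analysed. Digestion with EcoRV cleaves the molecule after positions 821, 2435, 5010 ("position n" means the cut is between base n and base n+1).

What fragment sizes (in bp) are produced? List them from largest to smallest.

Linear molecule, 3 cuts → 4 fragments:
  821 − 0 = 821 bp
  2435 − 821 = 1614 bp
  5010 − 2435 = 2575 bp
  5414 − 5010 = 404 bp
Sorted largest to smallest: 2575, 1614, 821, 404 bp.

2575, 1614, 821, 404 bp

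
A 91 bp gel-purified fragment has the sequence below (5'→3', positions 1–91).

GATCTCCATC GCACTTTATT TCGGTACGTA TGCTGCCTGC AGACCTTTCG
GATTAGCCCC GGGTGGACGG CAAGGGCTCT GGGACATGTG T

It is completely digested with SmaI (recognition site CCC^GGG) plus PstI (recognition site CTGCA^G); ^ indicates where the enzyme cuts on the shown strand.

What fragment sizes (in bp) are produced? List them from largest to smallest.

The SmaI site (CCCGGG) starts at position 58.
SmaI cuts after base 3 of each site, so after position 60.
The PstI site (CTGCAG) starts at position 37.
PstI cuts after base 5 of each site (before the last base), so after position 41.
Combined cut positions: 41, 60.
Linear molecule, 2 cuts → 3 fragments:
  1–41 → 41 bp
  42–60 → 19 bp
  61–91 → 31 bp
Sorted largest to smallest: 41, 31, 19 bp.

41, 31, 19 bp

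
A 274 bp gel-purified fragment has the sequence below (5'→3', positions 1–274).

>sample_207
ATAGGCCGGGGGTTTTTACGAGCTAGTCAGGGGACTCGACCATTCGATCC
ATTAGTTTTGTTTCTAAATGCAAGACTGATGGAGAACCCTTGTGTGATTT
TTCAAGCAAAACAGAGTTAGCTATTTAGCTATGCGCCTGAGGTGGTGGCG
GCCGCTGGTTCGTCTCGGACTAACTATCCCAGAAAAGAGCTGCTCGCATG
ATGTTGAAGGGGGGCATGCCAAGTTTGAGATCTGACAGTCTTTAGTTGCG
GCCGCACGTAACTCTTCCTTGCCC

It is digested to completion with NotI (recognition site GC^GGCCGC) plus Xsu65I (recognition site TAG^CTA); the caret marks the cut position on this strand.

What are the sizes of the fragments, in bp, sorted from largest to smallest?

120, 100, 25, 21, 8 bp

NotI sites (GCGGCCGC) start at positions 148, 248.
NotI cuts after base 2 of each site, so after positions 149, 249.
Xsu65I sites (TAGCTA) start at positions 118, 126.
Xsu65I cuts after base 3 of each site, so after positions 120, 128.
Combined cut positions: 120, 128, 149, 249.
Linear molecule, 4 cuts → 5 fragments:
  1–120 → 120 bp
  121–128 → 8 bp
  129–149 → 21 bp
  150–249 → 100 bp
  250–274 → 25 bp
Sorted largest to smallest: 120, 100, 25, 21, 8 bp.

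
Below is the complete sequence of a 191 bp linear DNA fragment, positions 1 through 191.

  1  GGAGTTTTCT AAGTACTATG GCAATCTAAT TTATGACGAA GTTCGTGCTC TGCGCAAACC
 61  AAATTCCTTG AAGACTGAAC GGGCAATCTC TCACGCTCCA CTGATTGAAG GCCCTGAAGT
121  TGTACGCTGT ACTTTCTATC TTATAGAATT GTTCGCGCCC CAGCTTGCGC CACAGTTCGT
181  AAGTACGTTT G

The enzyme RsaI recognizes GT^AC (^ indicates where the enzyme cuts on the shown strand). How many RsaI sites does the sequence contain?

GTAC occurs starting at positions 13, 122, 129, 183.
RsaI cuts at 4 sites.

4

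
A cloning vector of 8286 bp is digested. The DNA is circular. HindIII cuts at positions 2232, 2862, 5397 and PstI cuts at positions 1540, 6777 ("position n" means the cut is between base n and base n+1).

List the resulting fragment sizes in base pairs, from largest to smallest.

Combined cut positions (sorted): 1540, 2232, 2862, 5397, 6777.
Circular molecule, 5 cuts → 5 fragments:
  2232 − 1540 = 692 bp
  2862 − 2232 = 630 bp
  5397 − 2862 = 2535 bp
  6777 − 5397 = 1380 bp
  wrap: 8286 − 6777 + 1540 = 3049 bp
Sorted largest to smallest: 3049, 2535, 1380, 692, 630 bp.

3049, 2535, 1380, 692, 630 bp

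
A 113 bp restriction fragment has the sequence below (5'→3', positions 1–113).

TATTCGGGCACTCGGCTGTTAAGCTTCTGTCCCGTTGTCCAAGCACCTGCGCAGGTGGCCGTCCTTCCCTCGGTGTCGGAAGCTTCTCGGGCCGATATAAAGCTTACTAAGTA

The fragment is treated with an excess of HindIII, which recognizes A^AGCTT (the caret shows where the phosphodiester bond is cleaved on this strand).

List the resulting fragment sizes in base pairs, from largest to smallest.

59, 21, 20, 13 bp

HindIII sites (AAGCTT) start at positions 21, 80, 100.
HindIII cuts after the first base of each site, so after positions 21, 80, 100.
Linear molecule, 3 cuts → 4 fragments:
  1–21 → 21 bp
  22–80 → 59 bp
  81–100 → 20 bp
  101–113 → 13 bp
Sorted largest to smallest: 59, 21, 20, 13 bp.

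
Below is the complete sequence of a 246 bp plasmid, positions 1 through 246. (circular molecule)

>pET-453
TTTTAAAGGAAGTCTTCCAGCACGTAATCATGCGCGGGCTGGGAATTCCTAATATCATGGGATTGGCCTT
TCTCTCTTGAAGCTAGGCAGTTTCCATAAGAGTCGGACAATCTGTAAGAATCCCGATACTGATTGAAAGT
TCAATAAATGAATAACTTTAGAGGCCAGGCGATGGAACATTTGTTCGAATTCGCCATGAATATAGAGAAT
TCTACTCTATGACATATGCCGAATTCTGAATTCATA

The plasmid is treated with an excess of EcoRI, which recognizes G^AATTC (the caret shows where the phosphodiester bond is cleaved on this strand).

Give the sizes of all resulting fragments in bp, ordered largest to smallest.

144, 51, 24, 20, 7 bp

EcoRI sites (GAATTC) start at positions 43, 187, 207, 231, 238.
EcoRI cuts after the first base of each site, so after positions 43, 187, 207, 231, 238.
Circular molecule, 5 cuts → 5 fragments:
  44–187 → 144 bp
  188–207 → 20 bp
  208–231 → 24 bp
  232–238 → 7 bp
  239–246 then 1–43 → 8 + 43 = 51 bp
Sorted largest to smallest: 144, 51, 24, 20, 7 bp.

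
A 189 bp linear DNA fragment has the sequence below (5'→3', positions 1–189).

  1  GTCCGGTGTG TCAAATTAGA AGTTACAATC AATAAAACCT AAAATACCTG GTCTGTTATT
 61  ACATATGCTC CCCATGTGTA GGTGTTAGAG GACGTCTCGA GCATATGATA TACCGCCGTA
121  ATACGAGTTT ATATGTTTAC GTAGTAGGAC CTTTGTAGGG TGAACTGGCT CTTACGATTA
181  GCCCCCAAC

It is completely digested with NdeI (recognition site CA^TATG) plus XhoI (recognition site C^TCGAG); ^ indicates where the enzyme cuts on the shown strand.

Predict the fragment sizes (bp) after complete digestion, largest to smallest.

NdeI sites (CATATG) start at positions 62, 102.
NdeI cuts after base 2 of each site, so after positions 63, 103.
The XhoI site (CTCGAG) starts at position 96.
XhoI cuts after the first base of each site, so after position 96.
Combined cut positions: 63, 96, 103.
Linear molecule, 3 cuts → 4 fragments:
  1–63 → 63 bp
  64–96 → 33 bp
  97–103 → 7 bp
  104–189 → 86 bp
Sorted largest to smallest: 86, 63, 33, 7 bp.

86, 63, 33, 7 bp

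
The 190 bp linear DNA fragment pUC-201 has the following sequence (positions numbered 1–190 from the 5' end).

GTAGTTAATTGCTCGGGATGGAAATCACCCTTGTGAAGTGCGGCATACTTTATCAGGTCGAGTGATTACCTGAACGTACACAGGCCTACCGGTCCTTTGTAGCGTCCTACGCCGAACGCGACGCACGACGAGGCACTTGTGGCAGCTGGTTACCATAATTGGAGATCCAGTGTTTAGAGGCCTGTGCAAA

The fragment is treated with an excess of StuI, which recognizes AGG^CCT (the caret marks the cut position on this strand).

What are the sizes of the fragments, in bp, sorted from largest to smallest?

96, 84, 10 bp

StuI sites (AGGCCT) start at positions 82, 178.
StuI cuts after base 3 of each site, so after positions 84, 180.
Linear molecule, 2 cuts → 3 fragments:
  1–84 → 84 bp
  85–180 → 96 bp
  181–190 → 10 bp
Sorted largest to smallest: 96, 84, 10 bp.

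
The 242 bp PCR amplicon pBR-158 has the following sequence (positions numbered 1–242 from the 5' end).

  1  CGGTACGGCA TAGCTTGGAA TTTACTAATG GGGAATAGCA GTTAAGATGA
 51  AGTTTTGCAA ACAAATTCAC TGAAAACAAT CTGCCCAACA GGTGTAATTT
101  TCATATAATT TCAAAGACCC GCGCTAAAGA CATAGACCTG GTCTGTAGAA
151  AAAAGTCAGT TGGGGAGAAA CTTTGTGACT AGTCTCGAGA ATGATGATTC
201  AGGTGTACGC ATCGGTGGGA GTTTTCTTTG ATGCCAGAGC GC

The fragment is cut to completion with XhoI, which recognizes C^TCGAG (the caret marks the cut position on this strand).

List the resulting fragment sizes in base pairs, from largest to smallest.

184, 58 bp

The XhoI site (CTCGAG) starts at position 184.
XhoI cuts after the first base of each site, so after position 184.
Linear molecule, 1 cut → 2 fragments:
  1–184 → 184 bp
  185–242 → 58 bp
Sorted largest to smallest: 184, 58 bp.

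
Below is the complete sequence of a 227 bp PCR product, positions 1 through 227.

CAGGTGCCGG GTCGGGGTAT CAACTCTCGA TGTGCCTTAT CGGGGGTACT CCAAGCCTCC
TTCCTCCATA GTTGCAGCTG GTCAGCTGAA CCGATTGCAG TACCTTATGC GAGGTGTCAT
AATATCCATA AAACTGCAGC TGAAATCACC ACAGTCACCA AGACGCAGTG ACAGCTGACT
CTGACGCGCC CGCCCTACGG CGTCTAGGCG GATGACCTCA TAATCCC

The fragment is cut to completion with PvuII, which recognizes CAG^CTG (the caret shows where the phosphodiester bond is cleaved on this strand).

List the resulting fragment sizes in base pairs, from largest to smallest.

77, 54, 53, 35, 8 bp

PvuII sites (CAGCTG) start at positions 75, 83, 137, 172.
PvuII cuts after base 3 of each site, so after positions 77, 85, 139, 174.
Linear molecule, 4 cuts → 5 fragments:
  1–77 → 77 bp
  78–85 → 8 bp
  86–139 → 54 bp
  140–174 → 35 bp
  175–227 → 53 bp
Sorted largest to smallest: 77, 54, 53, 35, 8 bp.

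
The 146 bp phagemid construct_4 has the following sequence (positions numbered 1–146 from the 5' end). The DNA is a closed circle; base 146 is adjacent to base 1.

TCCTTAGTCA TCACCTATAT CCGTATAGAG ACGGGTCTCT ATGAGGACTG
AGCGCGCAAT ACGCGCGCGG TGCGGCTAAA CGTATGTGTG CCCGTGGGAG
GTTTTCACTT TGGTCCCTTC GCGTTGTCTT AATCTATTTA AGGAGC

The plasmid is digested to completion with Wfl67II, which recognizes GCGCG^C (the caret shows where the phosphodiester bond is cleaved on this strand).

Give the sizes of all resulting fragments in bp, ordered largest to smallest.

Wfl67II sites (GCGCGC) start at positions 52, 63.
Wfl67II cuts after base 5 of each site (before the last base), so after positions 56, 67.
Circular molecule, 2 cuts → 2 fragments:
  57–67 → 11 bp
  68–146 then 1–56 → 79 + 56 = 135 bp
Sorted largest to smallest: 135, 11 bp.

135, 11 bp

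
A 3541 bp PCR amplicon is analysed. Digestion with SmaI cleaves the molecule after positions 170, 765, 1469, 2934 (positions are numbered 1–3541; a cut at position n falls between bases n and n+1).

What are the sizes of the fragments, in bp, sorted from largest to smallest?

Linear molecule, 4 cuts → 5 fragments:
  170 − 0 = 170 bp
  765 − 170 = 595 bp
  1469 − 765 = 704 bp
  2934 − 1469 = 1465 bp
  3541 − 2934 = 607 bp
Sorted largest to smallest: 1465, 704, 607, 595, 170 bp.

1465, 704, 607, 595, 170 bp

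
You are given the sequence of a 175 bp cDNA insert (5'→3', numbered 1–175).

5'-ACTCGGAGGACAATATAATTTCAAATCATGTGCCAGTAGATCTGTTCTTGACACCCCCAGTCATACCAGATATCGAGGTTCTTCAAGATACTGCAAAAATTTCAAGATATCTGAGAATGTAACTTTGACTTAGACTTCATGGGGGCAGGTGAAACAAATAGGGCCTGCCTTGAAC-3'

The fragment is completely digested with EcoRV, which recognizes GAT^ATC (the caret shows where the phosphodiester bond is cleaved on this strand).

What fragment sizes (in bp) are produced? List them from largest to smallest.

71, 67, 37 bp

EcoRV sites (GATATC) start at positions 69, 106.
EcoRV cuts after base 3 of each site, so after positions 71, 108.
Linear molecule, 2 cuts → 3 fragments:
  1–71 → 71 bp
  72–108 → 37 bp
  109–175 → 67 bp
Sorted largest to smallest: 71, 67, 37 bp.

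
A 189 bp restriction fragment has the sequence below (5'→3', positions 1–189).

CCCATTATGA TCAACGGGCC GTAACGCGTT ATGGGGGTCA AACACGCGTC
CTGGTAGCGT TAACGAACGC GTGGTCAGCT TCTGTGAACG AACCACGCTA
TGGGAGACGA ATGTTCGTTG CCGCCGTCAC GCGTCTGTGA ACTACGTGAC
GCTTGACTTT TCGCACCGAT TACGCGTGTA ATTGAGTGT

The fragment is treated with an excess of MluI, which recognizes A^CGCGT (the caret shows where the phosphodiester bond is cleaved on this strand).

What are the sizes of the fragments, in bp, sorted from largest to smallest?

62, 43, 24, 23, 20, 17 bp

MluI sites (ACGCGT) start at positions 24, 44, 67, 129, 172.
MluI cuts after the first base of each site, so after positions 24, 44, 67, 129, 172.
Linear molecule, 5 cuts → 6 fragments:
  1–24 → 24 bp
  25–44 → 20 bp
  45–67 → 23 bp
  68–129 → 62 bp
  130–172 → 43 bp
  173–189 → 17 bp
Sorted largest to smallest: 62, 43, 24, 23, 20, 17 bp.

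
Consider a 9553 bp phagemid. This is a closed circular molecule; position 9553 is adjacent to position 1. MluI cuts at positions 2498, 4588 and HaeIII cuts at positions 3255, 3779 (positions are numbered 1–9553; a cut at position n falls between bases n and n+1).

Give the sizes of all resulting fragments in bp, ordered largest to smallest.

7463, 809, 757, 524 bp

Combined cut positions (sorted): 2498, 3255, 3779, 4588.
Circular molecule, 4 cuts → 4 fragments:
  3255 − 2498 = 757 bp
  3779 − 3255 = 524 bp
  4588 − 3779 = 809 bp
  wrap: 9553 − 4588 + 2498 = 7463 bp
Sorted largest to smallest: 7463, 809, 757, 524 bp.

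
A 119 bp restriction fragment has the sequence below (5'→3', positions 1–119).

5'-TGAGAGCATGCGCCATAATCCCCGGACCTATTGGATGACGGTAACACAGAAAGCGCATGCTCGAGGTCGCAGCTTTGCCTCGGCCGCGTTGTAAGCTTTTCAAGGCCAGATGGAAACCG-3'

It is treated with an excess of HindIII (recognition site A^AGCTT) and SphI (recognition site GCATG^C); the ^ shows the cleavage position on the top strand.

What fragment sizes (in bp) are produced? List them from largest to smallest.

49, 34, 26, 10 bp

The HindIII site (AAGCTT) starts at position 93.
HindIII cuts after the first base of each site, so after position 93.
SphI sites (GCATGC) start at positions 6, 55.
SphI cuts after base 5 of each site (before the last base), so after positions 10, 59.
Combined cut positions: 10, 59, 93.
Linear molecule, 3 cuts → 4 fragments:
  1–10 → 10 bp
  11–59 → 49 bp
  60–93 → 34 bp
  94–119 → 26 bp
Sorted largest to smallest: 49, 34, 26, 10 bp.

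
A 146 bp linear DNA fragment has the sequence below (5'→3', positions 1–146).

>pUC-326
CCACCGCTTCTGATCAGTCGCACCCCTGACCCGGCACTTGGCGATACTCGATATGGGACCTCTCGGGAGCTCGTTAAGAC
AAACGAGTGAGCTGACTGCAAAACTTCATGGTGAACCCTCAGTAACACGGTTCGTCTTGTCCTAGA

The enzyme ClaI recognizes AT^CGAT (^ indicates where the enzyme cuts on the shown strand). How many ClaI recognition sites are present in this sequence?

0

No occurrence of ATCGAT is present in the sequence.
ClaI does not cut: 0 sites.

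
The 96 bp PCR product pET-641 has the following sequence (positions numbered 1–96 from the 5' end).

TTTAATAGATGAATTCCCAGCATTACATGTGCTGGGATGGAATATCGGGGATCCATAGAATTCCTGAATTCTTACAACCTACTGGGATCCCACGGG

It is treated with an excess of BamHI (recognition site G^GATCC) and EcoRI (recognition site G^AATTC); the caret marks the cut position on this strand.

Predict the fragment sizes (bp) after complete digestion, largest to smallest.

38, 19, 11, 11, 9, 8 bp

BamHI sites (GGATCC) start at positions 49, 85.
BamHI cuts after the first base of each site, so after positions 49, 85.
EcoRI sites (GAATTC) start at positions 11, 58, 66.
EcoRI cuts after the first base of each site, so after positions 11, 58, 66.
Combined cut positions: 11, 49, 58, 66, 85.
Linear molecule, 5 cuts → 6 fragments:
  1–11 → 11 bp
  12–49 → 38 bp
  50–58 → 9 bp
  59–66 → 8 bp
  67–85 → 19 bp
  86–96 → 11 bp
Sorted largest to smallest: 38, 19, 11, 11, 9, 8 bp.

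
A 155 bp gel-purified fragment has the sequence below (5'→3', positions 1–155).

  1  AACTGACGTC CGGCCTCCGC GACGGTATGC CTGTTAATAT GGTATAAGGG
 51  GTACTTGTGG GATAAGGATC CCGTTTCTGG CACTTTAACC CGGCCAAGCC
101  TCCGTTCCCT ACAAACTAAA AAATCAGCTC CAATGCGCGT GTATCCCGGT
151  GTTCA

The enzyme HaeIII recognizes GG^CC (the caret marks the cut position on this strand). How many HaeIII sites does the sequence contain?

2

GGCC occurs starting at positions 12, 92.
HaeIII cuts at 2 sites.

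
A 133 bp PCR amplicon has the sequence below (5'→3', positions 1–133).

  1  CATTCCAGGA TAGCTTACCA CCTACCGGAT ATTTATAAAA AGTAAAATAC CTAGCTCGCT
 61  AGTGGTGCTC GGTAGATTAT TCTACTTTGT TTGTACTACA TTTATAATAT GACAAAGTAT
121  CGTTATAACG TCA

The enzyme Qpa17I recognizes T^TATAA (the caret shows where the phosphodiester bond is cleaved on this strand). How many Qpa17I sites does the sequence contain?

3

TTATAA occurs starting at positions 33, 102, 123.
Qpa17I cuts at 3 sites.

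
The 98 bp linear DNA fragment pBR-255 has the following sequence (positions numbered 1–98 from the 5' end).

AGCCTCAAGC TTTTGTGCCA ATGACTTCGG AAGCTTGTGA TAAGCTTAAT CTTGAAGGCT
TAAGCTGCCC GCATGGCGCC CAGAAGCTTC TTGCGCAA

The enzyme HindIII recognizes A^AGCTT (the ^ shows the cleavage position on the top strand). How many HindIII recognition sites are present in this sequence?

AAGCTT occurs starting at positions 7, 31, 42, 84.
HindIII cuts at 4 sites.

4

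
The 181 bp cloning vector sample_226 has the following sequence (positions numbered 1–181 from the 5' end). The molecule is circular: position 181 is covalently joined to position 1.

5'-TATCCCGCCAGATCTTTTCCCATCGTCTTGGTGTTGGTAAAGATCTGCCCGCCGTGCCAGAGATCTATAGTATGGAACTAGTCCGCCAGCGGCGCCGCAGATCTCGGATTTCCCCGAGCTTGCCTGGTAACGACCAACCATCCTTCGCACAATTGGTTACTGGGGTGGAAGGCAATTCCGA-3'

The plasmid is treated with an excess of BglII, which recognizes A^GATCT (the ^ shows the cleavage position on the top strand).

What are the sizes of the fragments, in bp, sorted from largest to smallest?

BglII sites (AGATCT) start at positions 10, 41, 61, 99.
BglII cuts after the first base of each site, so after positions 10, 41, 61, 99.
Circular molecule, 4 cuts → 4 fragments:
  11–41 → 31 bp
  42–61 → 20 bp
  62–99 → 38 bp
  100–181 then 1–10 → 82 + 10 = 92 bp
Sorted largest to smallest: 92, 38, 31, 20 bp.

92, 38, 31, 20 bp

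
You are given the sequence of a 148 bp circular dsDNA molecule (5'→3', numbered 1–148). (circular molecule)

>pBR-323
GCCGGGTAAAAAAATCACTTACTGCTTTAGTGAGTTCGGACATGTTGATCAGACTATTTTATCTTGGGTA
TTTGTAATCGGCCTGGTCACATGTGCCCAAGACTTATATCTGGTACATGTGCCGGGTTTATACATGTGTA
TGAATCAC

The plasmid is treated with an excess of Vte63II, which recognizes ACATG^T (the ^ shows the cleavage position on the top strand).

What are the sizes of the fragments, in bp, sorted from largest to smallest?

56, 49, 26, 17 bp

Vte63II sites (ACATGT) start at positions 40, 89, 115, 132.
Vte63II cuts after base 5 of each site (before the last base), so after positions 44, 93, 119, 136.
Circular molecule, 4 cuts → 4 fragments:
  45–93 → 49 bp
  94–119 → 26 bp
  120–136 → 17 bp
  137–148 then 1–44 → 12 + 44 = 56 bp
Sorted largest to smallest: 56, 49, 26, 17 bp.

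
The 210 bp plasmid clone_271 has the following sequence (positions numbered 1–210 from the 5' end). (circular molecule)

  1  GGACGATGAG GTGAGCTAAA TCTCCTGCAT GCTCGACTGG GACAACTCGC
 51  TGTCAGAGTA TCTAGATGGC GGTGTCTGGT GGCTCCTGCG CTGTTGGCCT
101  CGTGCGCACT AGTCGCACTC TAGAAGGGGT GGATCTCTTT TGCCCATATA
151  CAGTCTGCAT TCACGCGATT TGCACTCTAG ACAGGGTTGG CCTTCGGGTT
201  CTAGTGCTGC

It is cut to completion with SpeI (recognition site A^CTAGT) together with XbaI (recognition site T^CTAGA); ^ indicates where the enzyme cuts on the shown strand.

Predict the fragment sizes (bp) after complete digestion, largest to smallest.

The SpeI site (ACTAGT) starts at position 108.
SpeI cuts after the first base of each site, so after position 108.
XbaI sites (TCTAGA) start at positions 61, 119, 176.
XbaI cuts after the first base of each site, so after positions 61, 119, 176.
Combined cut positions: 61, 108, 119, 176.
Circular molecule, 4 cuts → 4 fragments:
  62–108 → 47 bp
  109–119 → 11 bp
  120–176 → 57 bp
  177–210 then 1–61 → 34 + 61 = 95 bp
Sorted largest to smallest: 95, 57, 47, 11 bp.

95, 57, 47, 11 bp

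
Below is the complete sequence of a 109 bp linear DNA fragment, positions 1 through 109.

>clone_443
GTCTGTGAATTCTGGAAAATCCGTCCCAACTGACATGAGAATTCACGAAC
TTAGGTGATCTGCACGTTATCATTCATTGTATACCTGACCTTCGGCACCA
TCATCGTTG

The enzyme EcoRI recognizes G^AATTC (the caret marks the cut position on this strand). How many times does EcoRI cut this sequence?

2

GAATTC occurs starting at positions 7, 39.
EcoRI cuts at 2 sites.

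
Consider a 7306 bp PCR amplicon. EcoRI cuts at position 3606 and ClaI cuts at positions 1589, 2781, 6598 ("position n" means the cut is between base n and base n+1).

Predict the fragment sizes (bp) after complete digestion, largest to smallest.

Combined cut positions (sorted): 1589, 2781, 3606, 6598.
Linear molecule, 4 cuts → 5 fragments:
  1589 − 0 = 1589 bp
  2781 − 1589 = 1192 bp
  3606 − 2781 = 825 bp
  6598 − 3606 = 2992 bp
  7306 − 6598 = 708 bp
Sorted largest to smallest: 2992, 1589, 1192, 825, 708 bp.

2992, 1589, 1192, 825, 708 bp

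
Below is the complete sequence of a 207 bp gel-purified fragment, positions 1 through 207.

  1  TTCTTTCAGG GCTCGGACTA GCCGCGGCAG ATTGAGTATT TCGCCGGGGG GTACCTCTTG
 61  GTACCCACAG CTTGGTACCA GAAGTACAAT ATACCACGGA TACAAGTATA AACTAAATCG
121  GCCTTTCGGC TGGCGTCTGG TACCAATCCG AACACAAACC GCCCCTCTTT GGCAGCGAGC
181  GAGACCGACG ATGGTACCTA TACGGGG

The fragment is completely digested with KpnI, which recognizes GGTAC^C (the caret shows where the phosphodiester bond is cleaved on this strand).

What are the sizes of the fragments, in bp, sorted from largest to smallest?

65, 54, 54, 14, 10, 10 bp

KpnI sites (GGTACC) start at positions 50, 60, 74, 139, 193.
KpnI cuts after base 5 of each site (before the last base), so after positions 54, 64, 78, 143, 197.
Linear molecule, 5 cuts → 6 fragments:
  1–54 → 54 bp
  55–64 → 10 bp
  65–78 → 14 bp
  79–143 → 65 bp
  144–197 → 54 bp
  198–207 → 10 bp
Sorted largest to smallest: 65, 54, 54, 14, 10, 10 bp.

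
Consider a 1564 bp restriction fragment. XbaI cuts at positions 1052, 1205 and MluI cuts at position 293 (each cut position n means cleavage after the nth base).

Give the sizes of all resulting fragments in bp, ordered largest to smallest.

759, 359, 293, 153 bp

Combined cut positions (sorted): 293, 1052, 1205.
Linear molecule, 3 cuts → 4 fragments:
  293 − 0 = 293 bp
  1052 − 293 = 759 bp
  1205 − 1052 = 153 bp
  1564 − 1205 = 359 bp
Sorted largest to smallest: 759, 359, 293, 153 bp.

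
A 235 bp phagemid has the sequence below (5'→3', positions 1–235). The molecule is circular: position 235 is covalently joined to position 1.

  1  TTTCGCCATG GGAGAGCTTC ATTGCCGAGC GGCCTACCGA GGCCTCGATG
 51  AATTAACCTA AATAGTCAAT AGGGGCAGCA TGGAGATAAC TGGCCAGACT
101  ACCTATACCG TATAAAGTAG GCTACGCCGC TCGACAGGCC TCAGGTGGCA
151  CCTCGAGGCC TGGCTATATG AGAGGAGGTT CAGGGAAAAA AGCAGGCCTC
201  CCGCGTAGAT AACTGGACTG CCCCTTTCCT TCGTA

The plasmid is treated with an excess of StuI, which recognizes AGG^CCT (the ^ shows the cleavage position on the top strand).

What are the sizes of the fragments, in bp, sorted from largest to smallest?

96, 81, 38, 20 bp

StuI sites (AGGCCT) start at positions 40, 136, 156, 194.
StuI cuts after base 3 of each site, so after positions 42, 138, 158, 196.
Circular molecule, 4 cuts → 4 fragments:
  43–138 → 96 bp
  139–158 → 20 bp
  159–196 → 38 bp
  197–235 then 1–42 → 39 + 42 = 81 bp
Sorted largest to smallest: 96, 81, 38, 20 bp.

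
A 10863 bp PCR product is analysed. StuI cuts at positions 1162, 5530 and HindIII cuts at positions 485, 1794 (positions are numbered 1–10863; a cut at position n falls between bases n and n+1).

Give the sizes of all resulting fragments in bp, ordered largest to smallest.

5333, 3736, 677, 632, 485 bp

Combined cut positions (sorted): 485, 1162, 1794, 5530.
Linear molecule, 4 cuts → 5 fragments:
  485 − 0 = 485 bp
  1162 − 485 = 677 bp
  1794 − 1162 = 632 bp
  5530 − 1794 = 3736 bp
  10863 − 5530 = 5333 bp
Sorted largest to smallest: 5333, 3736, 677, 632, 485 bp.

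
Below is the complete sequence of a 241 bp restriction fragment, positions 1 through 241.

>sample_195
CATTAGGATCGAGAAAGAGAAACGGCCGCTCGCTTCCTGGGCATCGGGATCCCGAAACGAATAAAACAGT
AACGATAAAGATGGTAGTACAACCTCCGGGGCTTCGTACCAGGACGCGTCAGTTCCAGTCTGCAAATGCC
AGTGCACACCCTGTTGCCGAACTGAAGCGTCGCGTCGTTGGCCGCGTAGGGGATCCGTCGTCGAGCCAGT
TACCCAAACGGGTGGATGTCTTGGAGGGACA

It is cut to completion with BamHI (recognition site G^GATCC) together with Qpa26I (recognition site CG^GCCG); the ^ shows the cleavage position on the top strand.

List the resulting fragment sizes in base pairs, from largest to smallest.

BamHI sites (GGATCC) start at positions 47, 191.
BamHI cuts after the first base of each site, so after positions 47, 191.
The Qpa26I site (CGGCCG) starts at position 23.
Qpa26I cuts after base 2 of each site, so after position 24.
Combined cut positions: 24, 47, 191.
Linear molecule, 3 cuts → 4 fragments:
  1–24 → 24 bp
  25–47 → 23 bp
  48–191 → 144 bp
  192–241 → 50 bp
Sorted largest to smallest: 144, 50, 24, 23 bp.

144, 50, 24, 23 bp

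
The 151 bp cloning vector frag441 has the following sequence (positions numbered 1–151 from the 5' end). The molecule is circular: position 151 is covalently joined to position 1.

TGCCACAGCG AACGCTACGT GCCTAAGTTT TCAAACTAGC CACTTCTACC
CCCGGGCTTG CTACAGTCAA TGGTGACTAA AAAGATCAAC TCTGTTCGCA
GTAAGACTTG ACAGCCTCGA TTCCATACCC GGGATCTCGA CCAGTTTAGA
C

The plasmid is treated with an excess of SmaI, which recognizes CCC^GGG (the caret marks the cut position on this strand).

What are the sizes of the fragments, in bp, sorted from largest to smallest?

SmaI sites (CCCGGG) start at positions 51, 128.
SmaI cuts after base 3 of each site, so after positions 53, 130.
Circular molecule, 2 cuts → 2 fragments:
  54–130 → 77 bp
  131–151 then 1–53 → 21 + 53 = 74 bp
Sorted largest to smallest: 77, 74 bp.

77, 74 bp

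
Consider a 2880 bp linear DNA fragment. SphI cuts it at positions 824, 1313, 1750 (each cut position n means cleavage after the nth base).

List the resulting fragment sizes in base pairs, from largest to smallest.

1130, 824, 489, 437 bp

Linear molecule, 3 cuts → 4 fragments:
  824 − 0 = 824 bp
  1313 − 824 = 489 bp
  1750 − 1313 = 437 bp
  2880 − 1750 = 1130 bp
Sorted largest to smallest: 1130, 824, 489, 437 bp.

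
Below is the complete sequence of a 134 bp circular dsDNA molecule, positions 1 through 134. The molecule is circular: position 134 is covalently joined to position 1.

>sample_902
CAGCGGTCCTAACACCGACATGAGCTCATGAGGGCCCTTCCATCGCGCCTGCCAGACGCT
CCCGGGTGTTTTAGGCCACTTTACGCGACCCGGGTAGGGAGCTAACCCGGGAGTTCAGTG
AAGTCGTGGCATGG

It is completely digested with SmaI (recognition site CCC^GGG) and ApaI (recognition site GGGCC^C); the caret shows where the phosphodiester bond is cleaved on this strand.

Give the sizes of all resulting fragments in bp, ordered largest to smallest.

SmaI sites (CCCGGG) start at positions 61, 89, 106.
SmaI cuts after base 3 of each site, so after positions 63, 91, 108.
The ApaI site (GGGCCC) starts at position 32.
ApaI cuts after base 5 of each site (before the last base), so after position 36.
Combined cut positions: 36, 63, 91, 108.
Circular molecule, 4 cuts → 4 fragments:
  37–63 → 27 bp
  64–91 → 28 bp
  92–108 → 17 bp
  109–134 then 1–36 → 26 + 36 = 62 bp
Sorted largest to smallest: 62, 28, 27, 17 bp.

62, 28, 27, 17 bp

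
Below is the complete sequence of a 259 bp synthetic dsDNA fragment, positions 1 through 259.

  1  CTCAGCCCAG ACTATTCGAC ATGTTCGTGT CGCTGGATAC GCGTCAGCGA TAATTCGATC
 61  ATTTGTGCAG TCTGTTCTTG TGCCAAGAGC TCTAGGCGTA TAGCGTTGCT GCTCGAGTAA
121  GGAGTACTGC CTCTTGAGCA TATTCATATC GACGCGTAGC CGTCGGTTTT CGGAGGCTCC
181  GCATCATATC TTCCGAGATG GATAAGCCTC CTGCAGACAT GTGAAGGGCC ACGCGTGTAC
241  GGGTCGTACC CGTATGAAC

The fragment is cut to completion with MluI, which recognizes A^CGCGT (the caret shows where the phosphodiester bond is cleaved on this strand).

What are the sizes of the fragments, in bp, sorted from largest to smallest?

113, 79, 39, 28 bp

MluI sites (ACGCGT) start at positions 39, 152, 231.
MluI cuts after the first base of each site, so after positions 39, 152, 231.
Linear molecule, 3 cuts → 4 fragments:
  1–39 → 39 bp
  40–152 → 113 bp
  153–231 → 79 bp
  232–259 → 28 bp
Sorted largest to smallest: 113, 79, 39, 28 bp.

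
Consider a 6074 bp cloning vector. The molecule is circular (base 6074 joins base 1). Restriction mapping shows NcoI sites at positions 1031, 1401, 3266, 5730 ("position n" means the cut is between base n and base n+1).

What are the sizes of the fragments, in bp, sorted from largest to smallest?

2464, 1865, 1375, 370 bp

Circular molecule, 4 cuts → 4 fragments:
  1401 − 1031 = 370 bp
  3266 − 1401 = 1865 bp
  5730 − 3266 = 2464 bp
  wrap: 6074 − 5730 + 1031 = 1375 bp
Sorted largest to smallest: 2464, 1865, 1375, 370 bp.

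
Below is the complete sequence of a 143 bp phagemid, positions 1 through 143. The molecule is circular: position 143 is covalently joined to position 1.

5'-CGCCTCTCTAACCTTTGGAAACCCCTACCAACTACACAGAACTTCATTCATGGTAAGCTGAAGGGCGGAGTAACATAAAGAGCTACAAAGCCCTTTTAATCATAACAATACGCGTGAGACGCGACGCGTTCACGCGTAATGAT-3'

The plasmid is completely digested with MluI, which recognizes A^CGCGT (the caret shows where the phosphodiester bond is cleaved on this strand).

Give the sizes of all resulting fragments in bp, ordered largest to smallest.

121, 14, 8 bp

MluI sites (ACGCGT) start at positions 110, 124, 132.
MluI cuts after the first base of each site, so after positions 110, 124, 132.
Circular molecule, 3 cuts → 3 fragments:
  111–124 → 14 bp
  125–132 → 8 bp
  133–143 then 1–110 → 11 + 110 = 121 bp
Sorted largest to smallest: 121, 14, 8 bp.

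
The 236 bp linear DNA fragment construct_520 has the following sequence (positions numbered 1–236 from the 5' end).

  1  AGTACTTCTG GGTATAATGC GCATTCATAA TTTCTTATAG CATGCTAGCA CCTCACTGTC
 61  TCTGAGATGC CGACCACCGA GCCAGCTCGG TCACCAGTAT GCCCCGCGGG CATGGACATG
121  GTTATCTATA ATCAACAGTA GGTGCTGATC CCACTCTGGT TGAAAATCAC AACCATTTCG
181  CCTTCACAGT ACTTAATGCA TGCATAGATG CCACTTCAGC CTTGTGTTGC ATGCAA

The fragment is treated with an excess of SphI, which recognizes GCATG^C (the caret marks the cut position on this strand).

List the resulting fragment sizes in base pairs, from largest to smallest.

SphI sites (GCATGC) start at positions 40, 198, 229.
SphI cuts after base 5 of each site (before the last base), so after positions 44, 202, 233.
Linear molecule, 3 cuts → 4 fragments:
  1–44 → 44 bp
  45–202 → 158 bp
  203–233 → 31 bp
  234–236 → 3 bp
Sorted largest to smallest: 158, 44, 31, 3 bp.

158, 44, 31, 3 bp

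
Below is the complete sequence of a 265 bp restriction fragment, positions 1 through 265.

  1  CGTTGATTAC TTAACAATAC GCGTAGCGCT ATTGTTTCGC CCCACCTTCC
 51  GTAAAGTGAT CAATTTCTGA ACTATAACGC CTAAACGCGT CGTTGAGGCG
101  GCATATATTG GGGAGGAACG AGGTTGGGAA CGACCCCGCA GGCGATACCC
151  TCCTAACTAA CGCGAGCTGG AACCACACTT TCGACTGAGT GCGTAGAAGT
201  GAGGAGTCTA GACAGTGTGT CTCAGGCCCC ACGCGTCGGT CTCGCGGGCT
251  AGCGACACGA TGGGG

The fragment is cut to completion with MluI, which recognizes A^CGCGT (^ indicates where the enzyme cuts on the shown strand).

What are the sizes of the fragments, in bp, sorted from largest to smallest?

MluI sites (ACGCGT) start at positions 19, 85, 231.
MluI cuts after the first base of each site, so after positions 19, 85, 231.
Linear molecule, 3 cuts → 4 fragments:
  1–19 → 19 bp
  20–85 → 66 bp
  86–231 → 146 bp
  232–265 → 34 bp
Sorted largest to smallest: 146, 66, 34, 19 bp.

146, 66, 34, 19 bp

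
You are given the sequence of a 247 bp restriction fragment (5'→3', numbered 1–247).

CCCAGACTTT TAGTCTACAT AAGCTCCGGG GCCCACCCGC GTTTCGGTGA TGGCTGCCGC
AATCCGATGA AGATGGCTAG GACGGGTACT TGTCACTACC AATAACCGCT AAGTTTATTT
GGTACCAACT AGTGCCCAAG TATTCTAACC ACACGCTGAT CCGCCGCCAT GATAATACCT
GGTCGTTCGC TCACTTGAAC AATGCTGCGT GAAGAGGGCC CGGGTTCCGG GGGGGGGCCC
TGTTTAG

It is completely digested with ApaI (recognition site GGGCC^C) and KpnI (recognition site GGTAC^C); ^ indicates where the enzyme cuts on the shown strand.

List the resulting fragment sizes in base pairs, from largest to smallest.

95, 92, 33, 19, 8 bp

ApaI sites (GGGCCC) start at positions 29, 216, 235.
ApaI cuts after base 5 of each site (before the last base), so after positions 33, 220, 239.
The KpnI site (GGTACC) starts at position 121.
KpnI cuts after base 5 of each site (before the last base), so after position 125.
Combined cut positions: 33, 125, 220, 239.
Linear molecule, 4 cuts → 5 fragments:
  1–33 → 33 bp
  34–125 → 92 bp
  126–220 → 95 bp
  221–239 → 19 bp
  240–247 → 8 bp
Sorted largest to smallest: 95, 92, 33, 19, 8 bp.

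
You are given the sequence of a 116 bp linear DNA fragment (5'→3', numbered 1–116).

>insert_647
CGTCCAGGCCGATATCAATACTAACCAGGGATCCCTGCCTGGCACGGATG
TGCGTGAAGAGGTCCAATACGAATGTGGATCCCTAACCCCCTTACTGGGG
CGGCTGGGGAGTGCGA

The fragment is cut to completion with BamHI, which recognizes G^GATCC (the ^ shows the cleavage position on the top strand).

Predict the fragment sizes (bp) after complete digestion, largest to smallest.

BamHI sites (GGATCC) start at positions 29, 77.
BamHI cuts after the first base of each site, so after positions 29, 77.
Linear molecule, 2 cuts → 3 fragments:
  1–29 → 29 bp
  30–77 → 48 bp
  78–116 → 39 bp
Sorted largest to smallest: 48, 39, 29 bp.

48, 39, 29 bp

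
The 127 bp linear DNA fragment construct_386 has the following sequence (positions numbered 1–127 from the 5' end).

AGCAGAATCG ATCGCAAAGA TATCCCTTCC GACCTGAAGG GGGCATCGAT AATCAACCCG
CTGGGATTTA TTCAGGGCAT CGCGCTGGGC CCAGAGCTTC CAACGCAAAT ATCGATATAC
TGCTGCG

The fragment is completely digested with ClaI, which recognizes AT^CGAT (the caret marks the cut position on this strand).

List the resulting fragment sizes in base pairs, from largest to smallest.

ClaI sites (ATCGAT) start at positions 7, 45, 111.
ClaI cuts after base 2 of each site, so after positions 8, 46, 112.
Linear molecule, 3 cuts → 4 fragments:
  1–8 → 8 bp
  9–46 → 38 bp
  47–112 → 66 bp
  113–127 → 15 bp
Sorted largest to smallest: 66, 38, 15, 8 bp.

66, 38, 15, 8 bp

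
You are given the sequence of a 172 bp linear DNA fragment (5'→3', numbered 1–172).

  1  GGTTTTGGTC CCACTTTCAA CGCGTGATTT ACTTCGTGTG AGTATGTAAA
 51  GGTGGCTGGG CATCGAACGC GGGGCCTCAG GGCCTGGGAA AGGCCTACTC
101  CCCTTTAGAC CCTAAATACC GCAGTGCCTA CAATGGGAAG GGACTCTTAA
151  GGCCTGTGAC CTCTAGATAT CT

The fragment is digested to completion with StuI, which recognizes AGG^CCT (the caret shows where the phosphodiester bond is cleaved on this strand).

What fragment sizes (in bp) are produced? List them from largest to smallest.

93, 59, 20 bp

StuI sites (AGGCCT) start at positions 91, 150.
StuI cuts after base 3 of each site, so after positions 93, 152.
Linear molecule, 2 cuts → 3 fragments:
  1–93 → 93 bp
  94–152 → 59 bp
  153–172 → 20 bp
Sorted largest to smallest: 93, 59, 20 bp.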